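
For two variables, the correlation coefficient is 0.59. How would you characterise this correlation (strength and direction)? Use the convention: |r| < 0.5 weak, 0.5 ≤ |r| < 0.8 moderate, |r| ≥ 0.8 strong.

r = 0.59 > 0 so the relationship is positive.
|r| = 0.59, which falls in the moderate range.

moderate positive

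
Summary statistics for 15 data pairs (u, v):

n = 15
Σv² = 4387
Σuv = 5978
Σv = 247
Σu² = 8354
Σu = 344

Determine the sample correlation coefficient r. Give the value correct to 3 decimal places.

r = (nΣuv − ΣuΣv) / √[(nΣu² − (Σu)²)(nΣv² − (Σv)²)]
Numerator: 15×5978 − 344×247 = 4702
Denominator: √[(125310 − 118336)(65805 − 61009)] = √[6974 × 4796] = 5783.3644
r = 4702 / 5783.3644 ≈ 0.813

0.813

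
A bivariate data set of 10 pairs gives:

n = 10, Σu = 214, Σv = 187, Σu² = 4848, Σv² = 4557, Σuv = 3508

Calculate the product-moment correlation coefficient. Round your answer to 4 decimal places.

r = (nΣuv − ΣuΣv) / √[(nΣu² − (Σu)²)(nΣv² − (Σv)²)]
Numerator: 10×3508 − 214×187 = -4938
Denominator: √[(48480 − 45796)(45570 − 34969)] = √[2684 × 10601] = 5334.1432
r = -4938 / 5334.1432 ≈ -0.9257

-0.9257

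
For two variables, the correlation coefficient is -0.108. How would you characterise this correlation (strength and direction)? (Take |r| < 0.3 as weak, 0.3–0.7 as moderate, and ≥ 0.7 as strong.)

r = -0.108 < 0 so the relationship is negative.
|r| = 0.108, which falls in the weak range.

weak negative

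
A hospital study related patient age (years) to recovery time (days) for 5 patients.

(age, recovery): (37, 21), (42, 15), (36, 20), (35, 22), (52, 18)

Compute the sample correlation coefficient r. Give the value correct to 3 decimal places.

-0.583

n = 5, Σx = 202, Σy = 96, Σx² = 8358, Σy² = 1874, Σxy = 3833
nΣxy − ΣxΣy = 19165 − 19392 = -227
nΣx² − (Σx)² = 41790 − 40804 = 986; nΣy² − (Σy)² = 9370 − 9216 = 154
r = -227 / √(986 × 154) = -227 / 389.6717 ≈ -0.583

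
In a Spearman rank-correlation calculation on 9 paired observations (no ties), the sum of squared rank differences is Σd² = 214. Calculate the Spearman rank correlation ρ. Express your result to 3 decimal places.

-0.783

ρ = 1 − 6Σd² / [n(n²−1)] = 1 − 6×214 / (9×80)
  = 1 − 1284/720 = 1 − 1.7833 ≈ -0.783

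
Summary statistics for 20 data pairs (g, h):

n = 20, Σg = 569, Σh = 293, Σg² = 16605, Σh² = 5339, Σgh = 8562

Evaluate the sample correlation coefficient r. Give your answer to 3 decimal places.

r = (nΣgh − ΣgΣh) / √[(nΣg² − (Σg)²)(nΣh² − (Σh)²)]
Numerator: 20×8562 − 569×293 = 4523
Denominator: √[(332100 − 323761)(106780 − 85849)] = √[8339 × 20931] = 13211.4953
r = 4523 / 13211.4953 ≈ 0.342

0.342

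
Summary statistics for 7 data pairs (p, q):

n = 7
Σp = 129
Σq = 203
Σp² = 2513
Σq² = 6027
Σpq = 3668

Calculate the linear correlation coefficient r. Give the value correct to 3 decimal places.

r = (nΣpq − ΣpΣq) / √[(nΣp² − (Σp)²)(nΣq² − (Σq)²)]
Numerator: 7×3668 − 129×203 = -511
Denominator: √[(17591 − 16641)(42189 − 41209)] = √[950 × 980] = 964.8834
r = -511 / 964.8834 ≈ -0.530

-0.530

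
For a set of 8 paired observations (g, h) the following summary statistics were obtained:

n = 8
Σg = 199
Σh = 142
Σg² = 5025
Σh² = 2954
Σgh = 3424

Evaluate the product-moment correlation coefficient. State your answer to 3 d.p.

r = (nΣgh − ΣgΣh) / √[(nΣg² − (Σg)²)(nΣh² − (Σh)²)]
Numerator: 8×3424 − 199×142 = -866
Denominator: √[(40200 − 39601)(23632 − 20164)] = √[599 × 3468] = 1441.2953
r = -866 / 1441.2953 ≈ -0.601

-0.601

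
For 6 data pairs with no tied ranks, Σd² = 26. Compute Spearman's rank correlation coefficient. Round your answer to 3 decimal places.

0.257

ρ = 1 − 6Σd² / [n(n²−1)] = 1 − 6×26 / (6×35)
  = 1 − 156/210 = 1 − 0.7429 ≈ 0.257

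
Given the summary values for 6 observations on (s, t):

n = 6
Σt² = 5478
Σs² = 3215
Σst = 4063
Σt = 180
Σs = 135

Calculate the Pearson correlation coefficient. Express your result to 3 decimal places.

r = (nΣst − ΣsΣt) / √[(nΣs² − (Σs)²)(nΣt² − (Σt)²)]
Numerator: 6×4063 − 135×180 = 78
Denominator: √[(19290 − 18225)(32868 − 32400)] = √[1065 × 468] = 705.9887
r = 78 / 705.9887 ≈ 0.110

0.110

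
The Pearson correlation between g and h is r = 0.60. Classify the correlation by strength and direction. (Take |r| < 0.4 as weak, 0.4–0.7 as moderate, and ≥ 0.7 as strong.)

r = 0.60 > 0 so the relationship is positive.
|r| = 0.60, which falls in the moderate range.

moderate positive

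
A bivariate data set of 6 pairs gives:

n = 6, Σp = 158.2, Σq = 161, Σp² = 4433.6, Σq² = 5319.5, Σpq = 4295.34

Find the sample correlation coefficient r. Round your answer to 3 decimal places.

0.098

r = (nΣpq − ΣpΣq) / √[(nΣp² − (Σp)²)(nΣq² − (Σq)²)]
Numerator: 6×4295.34 − 158.2×161 = 301.84
Denominator: √[(26601.6 − 25027.24)(31917 − 25921)] = √[1574.36 × 5996] = 3072.4359
r = 301.84 / 3072.4359 ≈ 0.098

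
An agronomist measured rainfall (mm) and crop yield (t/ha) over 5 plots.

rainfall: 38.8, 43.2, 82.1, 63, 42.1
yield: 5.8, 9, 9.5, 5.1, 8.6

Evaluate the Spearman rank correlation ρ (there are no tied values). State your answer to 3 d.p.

0.400

Rank rainfall: 1, 3, 5, 4, 2
Rank yield: 2, 4, 5, 1, 3
d = rank(rainfall) − rank(yield): -1, -1, 0, 3, -1; Σd² = 12
ρ = 1 − 6Σd² / [n(n²−1)] = 1 − 6×12 / (5×24) = 1 − 72/120 ≈ 0.400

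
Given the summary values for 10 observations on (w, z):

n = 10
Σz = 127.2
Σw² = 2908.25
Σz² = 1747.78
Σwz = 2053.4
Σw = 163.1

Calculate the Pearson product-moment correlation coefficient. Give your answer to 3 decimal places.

-0.118

r = (nΣwz − ΣwΣz) / √[(nΣw² − (Σw)²)(nΣz² − (Σz)²)]
Numerator: 10×2053.4 − 163.1×127.2 = -212.32
Denominator: √[(29082.5 − 26601.61)(17477.8 − 16179.84)] = √[2480.89 × 1297.96] = 1794.4626
r = -212.32 / 1794.4626 ≈ -0.118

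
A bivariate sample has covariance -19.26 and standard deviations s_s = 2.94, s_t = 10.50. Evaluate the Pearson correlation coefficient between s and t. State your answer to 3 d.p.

r = Cov(s,t) / (s_s · s_t) = -19.26 / (2.94 × 10.50)
  = -19.26 / 30.8700 ≈ -0.624

-0.624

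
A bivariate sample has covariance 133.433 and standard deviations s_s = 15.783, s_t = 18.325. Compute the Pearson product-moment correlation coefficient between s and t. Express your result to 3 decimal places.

0.461

r = Cov(s,t) / (s_s · s_t) = 133.433 / (15.783 × 18.325)
  = 133.433 / 289.2235 ≈ 0.461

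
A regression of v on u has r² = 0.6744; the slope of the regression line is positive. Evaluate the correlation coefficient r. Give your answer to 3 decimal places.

|r| = √0.6744 = 0.821
The association is positive, so r = 0.821.

0.821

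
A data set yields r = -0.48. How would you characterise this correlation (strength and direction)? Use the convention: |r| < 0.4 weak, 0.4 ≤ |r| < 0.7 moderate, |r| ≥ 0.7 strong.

moderate negative

r = -0.48 < 0 so the relationship is negative.
|r| = 0.48, which falls in the moderate range.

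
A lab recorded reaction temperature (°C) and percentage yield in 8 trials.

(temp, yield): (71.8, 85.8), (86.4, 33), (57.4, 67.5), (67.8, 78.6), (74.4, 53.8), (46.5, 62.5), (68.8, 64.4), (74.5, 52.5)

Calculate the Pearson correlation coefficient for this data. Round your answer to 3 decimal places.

-0.457

n = 8, Σx = 547.6, Σy = 498.1, Σx² = 38493.1, Σy² = 32889.15, Σxy = 33466.16
nΣxy − ΣxΣy = 267729.28 − 272759.56 = -5030.28
nΣx² − (Σx)² = 307944.8 − 299865.76 = 8079.04; nΣy² − (Σy)² = 263113.2 − 248103.61 = 15009.59
r = -5030.28 / √(8079.04 × 15009.59) = -5030.28 / 11011.9516 ≈ -0.457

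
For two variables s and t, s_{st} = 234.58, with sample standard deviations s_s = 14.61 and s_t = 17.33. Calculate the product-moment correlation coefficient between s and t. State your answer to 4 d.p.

r = Cov(s,t) / (s_s · s_t) = 234.58 / (14.61 × 17.33)
  = 234.58 / 253.1913 ≈ 0.9265

0.9265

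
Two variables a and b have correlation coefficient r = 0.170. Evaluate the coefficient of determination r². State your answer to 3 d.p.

r² = (0.170)² = 0.029

0.029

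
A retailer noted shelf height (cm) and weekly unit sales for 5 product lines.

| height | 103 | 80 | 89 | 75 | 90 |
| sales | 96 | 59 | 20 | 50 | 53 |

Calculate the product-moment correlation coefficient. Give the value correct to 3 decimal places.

0.524

n = 5, Σx = 437, Σy = 278, Σx² = 38655, Σy² = 18406, Σxy = 24908
nΣxy − ΣxΣy = 124540 − 121486 = 3054
nΣx² − (Σx)² = 193275 − 190969 = 2306; nΣy² − (Σy)² = 92030 − 77284 = 14746
r = 3054 / √(2306 × 14746) = 3054 / 5831.3185 ≈ 0.524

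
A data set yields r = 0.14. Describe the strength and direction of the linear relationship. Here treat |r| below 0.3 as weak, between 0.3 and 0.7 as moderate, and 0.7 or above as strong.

r = 0.14 > 0 so the relationship is positive.
|r| = 0.14, which falls in the weak range.

weak positive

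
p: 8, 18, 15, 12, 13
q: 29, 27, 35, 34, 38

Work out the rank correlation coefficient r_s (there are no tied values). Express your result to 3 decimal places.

-0.100

Rank p: 1, 5, 4, 2, 3
Rank q: 2, 1, 4, 3, 5
d = rank(p) − rank(q): -1, 4, 0, -1, -2; Σd² = 22
ρ = 1 − 6Σd² / [n(n²−1)] = 1 − 6×22 / (5×24) = 1 − 132/120 ≈ -0.100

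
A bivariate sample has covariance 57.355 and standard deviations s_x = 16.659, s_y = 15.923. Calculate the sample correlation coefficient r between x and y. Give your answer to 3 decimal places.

0.216

r = Cov(x,y) / (s_x · s_y) = 57.355 / (16.659 × 15.923)
  = 57.355 / 265.2613 ≈ 0.216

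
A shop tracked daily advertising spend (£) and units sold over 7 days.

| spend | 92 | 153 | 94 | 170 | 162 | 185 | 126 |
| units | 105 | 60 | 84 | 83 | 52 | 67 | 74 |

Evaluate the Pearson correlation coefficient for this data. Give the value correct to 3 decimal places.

n = 7, Σx = 982, Σy = 525, Σx² = 145954, Σy² = 41239, Σxy = 70989
nΣxy − ΣxΣy = 496923 − 515550 = -18627
nΣx² − (Σx)² = 1021678 − 964324 = 57354; nΣy² − (Σy)² = 288673 − 275625 = 13048
r = -18627 / √(57354 × 13048) = -18627 / 27356.0778 ≈ -0.681

-0.681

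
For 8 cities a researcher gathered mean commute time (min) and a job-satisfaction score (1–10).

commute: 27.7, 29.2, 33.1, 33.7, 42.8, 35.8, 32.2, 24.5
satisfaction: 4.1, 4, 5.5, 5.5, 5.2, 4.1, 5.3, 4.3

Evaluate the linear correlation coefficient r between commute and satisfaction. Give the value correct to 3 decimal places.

n = 8, Σx = 259, Σy = 38, Σx² = 8601.8, Σy² = 183.74, Σxy = 1243.12
nΣxy − ΣxΣy = 9944.96 − 9842 = 102.96
nΣx² − (Σx)² = 68814.4 − 67081 = 1733.4; nΣy² − (Σy)² = 1469.92 − 1444 = 25.92
r = 102.96 / √(1733.4 × 25.92) = 102.96 / 211.9663 ≈ 0.486

0.486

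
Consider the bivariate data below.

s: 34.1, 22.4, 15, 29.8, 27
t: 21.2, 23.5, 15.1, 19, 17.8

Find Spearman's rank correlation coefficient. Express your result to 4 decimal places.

0.4000

Rank s: 5, 2, 1, 4, 3
Rank t: 4, 5, 1, 3, 2
d = rank(s) − rank(t): 1, -3, 0, 1, 1; Σd² = 12
ρ = 1 − 6Σd² / [n(n²−1)] = 1 − 6×12 / (5×24) = 1 − 72/120 ≈ 0.4000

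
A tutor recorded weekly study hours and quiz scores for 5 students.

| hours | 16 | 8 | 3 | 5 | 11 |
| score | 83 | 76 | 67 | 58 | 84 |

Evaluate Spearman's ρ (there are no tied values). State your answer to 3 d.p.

Rank hours: 5, 3, 1, 2, 4
Rank score: 4, 3, 2, 1, 5
d = rank(hours) − rank(score): 1, 0, -1, 1, -1; Σd² = 4
ρ = 1 − 6Σd² / [n(n²−1)] = 1 − 6×4 / (5×24) = 1 − 24/120 ≈ 0.800

0.800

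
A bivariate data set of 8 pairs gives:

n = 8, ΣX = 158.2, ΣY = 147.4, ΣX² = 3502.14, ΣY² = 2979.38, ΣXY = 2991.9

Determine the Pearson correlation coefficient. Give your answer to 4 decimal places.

0.2456

r = (nΣXY − ΣXΣY) / √[(nΣX² − (ΣX)²)(nΣY² − (ΣY)²)]
Numerator: 8×2991.9 − 158.2×147.4 = 616.52
Denominator: √[(28017.12 − 25027.24)(23835.04 − 21726.76)] = √[2989.88 × 2108.28] = 2510.6780
r = 616.52 / 2510.6780 ≈ 0.2456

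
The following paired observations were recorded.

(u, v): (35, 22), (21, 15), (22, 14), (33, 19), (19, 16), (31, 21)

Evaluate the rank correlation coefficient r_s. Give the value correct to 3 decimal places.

Rank u: 6, 2, 3, 5, 1, 4
Rank v: 6, 2, 1, 4, 3, 5
d = rank(u) − rank(v): 0, 0, 2, 1, -2, -1; Σd² = 10
ρ = 1 − 6Σd² / [n(n²−1)] = 1 − 6×10 / (6×35) = 1 − 60/210 ≈ 0.714

0.714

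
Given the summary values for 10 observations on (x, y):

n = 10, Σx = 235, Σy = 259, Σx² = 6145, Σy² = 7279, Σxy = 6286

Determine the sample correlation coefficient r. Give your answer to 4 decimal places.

r = (nΣxy − ΣxΣy) / √[(nΣx² − (Σx)²)(nΣy² − (Σy)²)]
Numerator: 10×6286 − 235×259 = 1995
Denominator: √[(61450 − 55225)(72790 − 67081)] = √[6225 × 5709] = 5961.4197
r = 1995 / 5961.4197 ≈ 0.3347

0.3347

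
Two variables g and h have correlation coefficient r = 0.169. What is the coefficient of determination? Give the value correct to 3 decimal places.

0.029

r² = (0.169)² = 0.029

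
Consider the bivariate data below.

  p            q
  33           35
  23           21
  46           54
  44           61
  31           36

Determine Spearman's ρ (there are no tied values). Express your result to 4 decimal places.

0.8000

Rank p: 3, 1, 5, 4, 2
Rank q: 2, 1, 4, 5, 3
d = rank(p) − rank(q): 1, 0, 1, -1, -1; Σd² = 4
ρ = 1 − 6Σd² / [n(n²−1)] = 1 − 6×4 / (5×24) = 1 − 24/120 ≈ 0.8000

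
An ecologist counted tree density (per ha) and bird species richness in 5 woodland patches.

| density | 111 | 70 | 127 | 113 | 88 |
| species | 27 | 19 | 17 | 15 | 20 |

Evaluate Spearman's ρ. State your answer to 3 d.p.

Rank density: 3, 1, 5, 4, 2
Rank species: 5, 3, 2, 1, 4
d = rank(density) − rank(species): -2, -2, 3, 3, -2; Σd² = 30
ρ = 1 − 6Σd² / [n(n²−1)] = 1 − 6×30 / (5×24) = 1 − 180/120 ≈ -0.500

-0.500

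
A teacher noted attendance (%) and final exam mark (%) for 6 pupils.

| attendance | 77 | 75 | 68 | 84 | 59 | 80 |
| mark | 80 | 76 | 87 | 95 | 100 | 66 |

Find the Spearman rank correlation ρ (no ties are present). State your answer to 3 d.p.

Rank attendance: 4, 3, 2, 6, 1, 5
Rank mark: 3, 2, 4, 5, 6, 1
d = rank(attendance) − rank(mark): 1, 1, -2, 1, -5, 4; Σd² = 48
ρ = 1 − 6Σd² / [n(n²−1)] = 1 − 6×48 / (6×35) = 1 − 288/210 ≈ -0.371

-0.371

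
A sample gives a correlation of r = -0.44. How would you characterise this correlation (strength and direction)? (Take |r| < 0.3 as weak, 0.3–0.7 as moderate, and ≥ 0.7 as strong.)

moderate negative

r = -0.44 < 0 so the relationship is negative.
|r| = 0.44, which falls in the moderate range.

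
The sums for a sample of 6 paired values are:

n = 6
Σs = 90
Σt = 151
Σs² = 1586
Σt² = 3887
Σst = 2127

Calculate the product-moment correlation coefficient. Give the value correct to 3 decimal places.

r = (nΣst − ΣsΣt) / √[(nΣs² − (Σs)²)(nΣt² − (Σt)²)]
Numerator: 6×2127 − 90×151 = -828
Denominator: √[(9516 − 8100)(23322 − 22801)] = √[1416 × 521] = 858.9156
r = -828 / 858.9156 ≈ -0.964

-0.964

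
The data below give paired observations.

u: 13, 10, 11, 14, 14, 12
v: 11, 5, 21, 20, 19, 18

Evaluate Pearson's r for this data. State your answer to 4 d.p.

0.5173

n = 6, Σu = 74, Σv = 94, Σu² = 926, Σv² = 1672, Σuv = 1186
nΣuv − ΣuΣv = 7116 − 6956 = 160
nΣu² − (Σu)² = 5556 − 5476 = 80; nΣv² − (Σv)² = 10032 − 8836 = 1196
r = 160 / √(80 × 1196) = 160 / 309.3218 ≈ 0.5173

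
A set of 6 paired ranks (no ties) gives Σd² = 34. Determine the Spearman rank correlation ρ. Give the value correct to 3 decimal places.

ρ = 1 − 6Σd² / [n(n²−1)] = 1 − 6×34 / (6×35)
  = 1 − 204/210 = 1 − 0.9714 ≈ 0.029

0.029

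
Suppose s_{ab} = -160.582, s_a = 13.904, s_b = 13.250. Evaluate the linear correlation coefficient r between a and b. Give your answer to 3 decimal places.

r = Cov(a,b) / (s_a · s_b) = -160.582 / (13.904 × 13.250)
  = -160.582 / 184.2280 ≈ -0.872

-0.872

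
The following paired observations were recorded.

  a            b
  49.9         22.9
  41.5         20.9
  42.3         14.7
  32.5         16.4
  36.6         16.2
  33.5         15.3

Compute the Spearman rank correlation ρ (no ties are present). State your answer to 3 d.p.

0.257

Rank a: 6, 4, 5, 1, 3, 2
Rank b: 6, 5, 1, 4, 3, 2
d = rank(a) − rank(b): 0, -1, 4, -3, 0, 0; Σd² = 26
ρ = 1 − 6Σd² / [n(n²−1)] = 1 − 6×26 / (6×35) = 1 − 156/210 ≈ 0.257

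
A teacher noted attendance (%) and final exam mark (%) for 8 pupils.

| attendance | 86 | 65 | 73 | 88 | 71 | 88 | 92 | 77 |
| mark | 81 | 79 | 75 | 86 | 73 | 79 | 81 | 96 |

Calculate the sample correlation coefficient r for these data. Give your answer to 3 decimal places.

0.251

n = 8, Σx = 640, Σy = 650, Σx² = 51872, Σy² = 53170, Σxy = 52123
nΣxy − ΣxΣy = 416984 − 416000 = 984
nΣx² − (Σx)² = 414976 − 409600 = 5376; nΣy² − (Σy)² = 425360 − 422500 = 2860
r = 984 / √(5376 × 2860) = 984 / 3921.1427 ≈ 0.251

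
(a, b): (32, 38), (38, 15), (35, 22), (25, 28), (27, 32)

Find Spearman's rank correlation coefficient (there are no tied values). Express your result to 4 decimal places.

Rank a: 3, 5, 4, 1, 2
Rank b: 5, 1, 2, 3, 4
d = rank(a) − rank(b): -2, 4, 2, -2, -2; Σd² = 32
ρ = 1 − 6Σd² / [n(n²−1)] = 1 − 6×32 / (5×24) = 1 − 192/120 ≈ -0.6000

-0.6000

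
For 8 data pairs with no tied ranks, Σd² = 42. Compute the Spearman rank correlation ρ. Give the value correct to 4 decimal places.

ρ = 1 − 6Σd² / [n(n²−1)] = 1 − 6×42 / (8×63)
  = 1 − 252/504 = 1 − 0.50000 ≈ 0.5000

0.5000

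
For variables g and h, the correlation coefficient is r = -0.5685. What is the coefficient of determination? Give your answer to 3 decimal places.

0.323

r² = (-0.5685)² = 0.323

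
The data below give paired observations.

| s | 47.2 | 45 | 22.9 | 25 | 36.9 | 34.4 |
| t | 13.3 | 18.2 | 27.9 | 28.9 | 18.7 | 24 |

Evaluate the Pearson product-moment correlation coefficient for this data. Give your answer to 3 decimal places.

n = 6, Σs = 211.4, Σt = 131, Σs² = 7947.22, Σt² = 3047.44, Σst = 4323.8
nΣst − ΣsΣt = 25942.8 − 27693.4 = -1750.6
nΣs² − (Σs)² = 47683.32 − 44689.96 = 2993.36; nΣt² − (Σt)² = 18284.64 − 17161 = 1123.64
r = -1750.6 / √(2993.36 × 1123.64) = -1750.6 / 1833.9736 ≈ -0.955

-0.955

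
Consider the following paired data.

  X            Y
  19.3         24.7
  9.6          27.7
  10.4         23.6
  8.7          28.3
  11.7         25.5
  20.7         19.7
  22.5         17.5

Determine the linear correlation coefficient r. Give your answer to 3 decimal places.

-0.857

n = 7, ΣX = 102.9, ΣY = 167, ΣX² = 1720.13, ΣY² = 4079.82, ΣXY = 2334.17
nΣXY − ΣXΣY = 16339.19 − 17184.3 = -845.11
nΣX² − (ΣX)² = 12040.91 − 10588.41 = 1452.5; nΣY² − (ΣY)² = 28558.74 − 27889 = 669.74
r = -845.11 / √(1452.5 × 669.74) = -845.11 / 986.3049 ≈ -0.857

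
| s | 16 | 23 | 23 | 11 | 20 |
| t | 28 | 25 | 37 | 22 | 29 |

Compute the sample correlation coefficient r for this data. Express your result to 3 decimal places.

0.636

n = 5, Σs = 93, Σt = 141, Σs² = 1835, Σt² = 4103, Σst = 2696
nΣst − ΣsΣt = 13480 − 13113 = 367
nΣs² − (Σs)² = 9175 − 8649 = 526; nΣt² − (Σt)² = 20515 − 19881 = 634
r = 367 / √(526 × 634) = 367 / 577.4807 ≈ 0.636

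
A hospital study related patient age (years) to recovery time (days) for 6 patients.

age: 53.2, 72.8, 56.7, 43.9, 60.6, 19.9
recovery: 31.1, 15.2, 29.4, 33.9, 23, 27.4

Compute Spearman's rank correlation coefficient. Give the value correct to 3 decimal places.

Rank age: 3, 6, 4, 2, 5, 1
Rank recovery: 5, 1, 4, 6, 2, 3
d = rank(age) − rank(recovery): -2, 5, 0, -4, 3, -2; Σd² = 58
ρ = 1 − 6Σd² / [n(n²−1)] = 1 − 6×58 / (6×35) = 1 − 348/210 ≈ -0.657

-0.657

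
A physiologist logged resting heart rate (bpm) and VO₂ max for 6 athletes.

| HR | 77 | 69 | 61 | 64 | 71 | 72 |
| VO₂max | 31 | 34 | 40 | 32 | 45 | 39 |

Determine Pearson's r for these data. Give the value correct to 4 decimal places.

-0.1601

n = 6, Σx = 414, Σy = 221, Σx² = 28732, Σy² = 8287, Σxy = 15224
nΣxy − ΣxΣy = 91344 − 91494 = -150
nΣx² − (Σx)² = 172392 − 171396 = 996; nΣy² − (Σy)² = 49722 − 48841 = 881
r = -150 / √(996 × 881) = -150 / 936.7369 ≈ -0.1601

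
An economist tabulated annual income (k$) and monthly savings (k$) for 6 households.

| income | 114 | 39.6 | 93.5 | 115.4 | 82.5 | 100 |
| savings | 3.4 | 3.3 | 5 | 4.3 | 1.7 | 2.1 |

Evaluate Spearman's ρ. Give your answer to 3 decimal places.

Rank income: 5, 1, 3, 6, 2, 4
Rank savings: 4, 3, 6, 5, 1, 2
d = rank(income) − rank(savings): 1, -2, -3, 1, 1, 2; Σd² = 20
ρ = 1 − 6Σd² / [n(n²−1)] = 1 − 6×20 / (6×35) = 1 − 120/210 ≈ 0.429

0.429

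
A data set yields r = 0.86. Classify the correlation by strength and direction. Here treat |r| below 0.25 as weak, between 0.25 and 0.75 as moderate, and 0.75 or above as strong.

strong positive

r = 0.86 > 0 so the relationship is positive.
|r| = 0.86, which falls in the strong range.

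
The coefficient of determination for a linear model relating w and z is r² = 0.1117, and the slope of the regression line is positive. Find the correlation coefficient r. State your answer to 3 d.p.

|r| = √0.1117 = 0.334
The association is positive, so r = 0.334.

0.334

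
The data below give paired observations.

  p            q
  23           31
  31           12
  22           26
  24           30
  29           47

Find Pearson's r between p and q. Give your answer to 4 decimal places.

-0.1351

n = 5, Σp = 129, Σq = 146, Σp² = 3391, Σq² = 4890, Σpq = 3740
nΣpq − ΣpΣq = 18700 − 18834 = -134
nΣp² − (Σp)² = 16955 − 16641 = 314; nΣq² − (Σq)² = 24450 − 21316 = 3134
r = -134 / √(314 × 3134) = -134 / 992.0060 ≈ -0.1351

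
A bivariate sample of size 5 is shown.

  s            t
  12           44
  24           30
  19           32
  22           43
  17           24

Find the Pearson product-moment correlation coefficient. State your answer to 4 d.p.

n = 5, Σs = 94, Σt = 173, Σs² = 1854, Σt² = 6285, Σst = 3210
nΣst − ΣsΣt = 16050 − 16262 = -212
nΣs² − (Σs)² = 9270 − 8836 = 434; nΣt² − (Σt)² = 31425 − 29929 = 1496
r = -212 / √(434 × 1496) = -212 / 805.7692 ≈ -0.2631

-0.2631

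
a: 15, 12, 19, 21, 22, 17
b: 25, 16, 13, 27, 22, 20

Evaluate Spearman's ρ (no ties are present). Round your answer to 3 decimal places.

0.314

Rank a: 2, 1, 4, 5, 6, 3
Rank b: 5, 2, 1, 6, 4, 3
d = rank(a) − rank(b): -3, -1, 3, -1, 2, 0; Σd² = 24
ρ = 1 − 6Σd² / [n(n²−1)] = 1 − 6×24 / (6×35) = 1 − 144/210 ≈ 0.314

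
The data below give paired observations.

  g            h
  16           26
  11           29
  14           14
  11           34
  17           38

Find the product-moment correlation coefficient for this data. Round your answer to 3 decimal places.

n = 5, Σg = 69, Σh = 141, Σg² = 983, Σh² = 4313, Σgh = 1951
nΣgh − ΣgΣh = 9755 − 9729 = 26
nΣg² − (Σg)² = 4915 − 4761 = 154; nΣh² − (Σh)² = 21565 − 19881 = 1684
r = 26 / √(154 × 1684) = 26 / 509.2504 ≈ 0.051

0.051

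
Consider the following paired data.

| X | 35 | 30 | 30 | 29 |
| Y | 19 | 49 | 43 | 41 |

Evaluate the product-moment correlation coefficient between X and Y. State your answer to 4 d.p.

n = 4, ΣX = 124, ΣY = 152, ΣX² = 3866, ΣY² = 6292, ΣXY = 4614
nΣXY − ΣXΣY = 18456 − 18848 = -392
nΣX² − (ΣX)² = 15464 − 15376 = 88; nΣY² − (ΣY)² = 25168 − 23104 = 2064
r = -392 / √(88 × 2064) = -392 / 426.1831 ≈ -0.9198

-0.9198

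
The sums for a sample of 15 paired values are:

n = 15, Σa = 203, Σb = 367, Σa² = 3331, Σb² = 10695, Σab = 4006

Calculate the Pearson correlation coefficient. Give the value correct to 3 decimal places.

r = (nΣab − ΣaΣb) / √[(nΣa² − (Σa)²)(nΣb² − (Σb)²)]
Numerator: 15×4006 − 203×367 = -14411
Denominator: √[(49965 − 41209)(160425 − 134689)] = √[8756 × 25736] = 15011.4761
r = -14411 / 15011.4761 ≈ -0.960

-0.960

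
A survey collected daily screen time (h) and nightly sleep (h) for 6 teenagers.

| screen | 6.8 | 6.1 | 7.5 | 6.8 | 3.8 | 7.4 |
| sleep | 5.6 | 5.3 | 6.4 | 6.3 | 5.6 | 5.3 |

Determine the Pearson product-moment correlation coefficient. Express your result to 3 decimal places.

0.286

n = 6, Σx = 38.4, Σy = 34.5, Σx² = 255.14, Σy² = 199.55, Σxy = 221.75
nΣxy − ΣxΣy = 1330.5 − 1324.8 = 5.7
nΣx² − (Σx)² = 1530.84 − 1474.56 = 56.28; nΣy² − (Σy)² = 1197.3 − 1190.25 = 7.05
r = 5.7 / √(56.28 × 7.05) = 5.7 / 19.9192 ≈ 0.286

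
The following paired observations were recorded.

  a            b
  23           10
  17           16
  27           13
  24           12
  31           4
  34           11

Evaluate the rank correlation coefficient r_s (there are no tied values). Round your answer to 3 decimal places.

-0.486

Rank a: 2, 1, 4, 3, 5, 6
Rank b: 2, 6, 5, 4, 1, 3
d = rank(a) − rank(b): 0, -5, -1, -1, 4, 3; Σd² = 52
ρ = 1 − 6Σd² / [n(n²−1)] = 1 − 6×52 / (6×35) = 1 − 312/210 ≈ -0.486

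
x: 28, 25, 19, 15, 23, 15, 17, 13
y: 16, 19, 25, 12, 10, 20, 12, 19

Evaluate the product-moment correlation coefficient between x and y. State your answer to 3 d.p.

n = 8, Σx = 155, Σy = 133, Σx² = 3207, Σy² = 2391, Σxy = 2559
nΣxy − ΣxΣy = 20472 − 20615 = -143
nΣx² − (Σx)² = 25656 − 24025 = 1631; nΣy² − (Σy)² = 19128 − 17689 = 1439
r = -143 / √(1631 × 1439) = -143 / 1531.9951 ≈ -0.093

-0.093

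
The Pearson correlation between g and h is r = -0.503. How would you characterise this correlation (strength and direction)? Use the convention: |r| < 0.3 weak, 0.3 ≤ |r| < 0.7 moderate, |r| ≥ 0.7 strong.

moderate negative

r = -0.503 < 0 so the relationship is negative.
|r| = 0.503, which falls in the moderate range.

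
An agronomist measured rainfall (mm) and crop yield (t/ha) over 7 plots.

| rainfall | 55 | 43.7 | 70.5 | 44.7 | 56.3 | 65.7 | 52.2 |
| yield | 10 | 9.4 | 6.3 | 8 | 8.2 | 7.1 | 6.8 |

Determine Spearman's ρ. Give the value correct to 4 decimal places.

Rank rainfall: 4, 1, 7, 2, 5, 6, 3
Rank yield: 7, 6, 1, 4, 5, 3, 2
d = rank(rainfall) − rank(yield): -3, -5, 6, -2, 0, 3, 1; Σd² = 84
ρ = 1 − 6Σd² / [n(n²−1)] = 1 − 6×84 / (7×48) = 1 − 504/336 ≈ -0.5000

-0.5000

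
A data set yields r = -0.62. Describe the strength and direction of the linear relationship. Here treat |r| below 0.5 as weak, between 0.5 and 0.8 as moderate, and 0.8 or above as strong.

moderate negative

r = -0.62 < 0 so the relationship is negative.
|r| = 0.62, which falls in the moderate range.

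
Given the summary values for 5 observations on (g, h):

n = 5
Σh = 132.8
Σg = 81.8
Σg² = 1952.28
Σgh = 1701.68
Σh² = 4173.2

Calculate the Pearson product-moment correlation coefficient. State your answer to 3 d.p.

r = (nΣgh − ΣgΣh) / √[(nΣg² − (Σg)²)(nΣh² − (Σh)²)]
Numerator: 5×1701.68 − 81.8×132.8 = -2354.64
Denominator: √[(9761.4 − 6691.24)(20866 − 17635.84)] = √[3070.16 × 3230.16] = 3149.1440
r = -2354.64 / 3149.1440 ≈ -0.748

-0.748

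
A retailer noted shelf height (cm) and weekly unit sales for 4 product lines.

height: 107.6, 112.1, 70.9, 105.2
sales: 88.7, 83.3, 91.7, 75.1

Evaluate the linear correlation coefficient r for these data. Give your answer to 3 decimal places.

n = 4, Σx = 395.8, Σy = 338.8, Σx² = 40238.02, Σy² = 28855.48, Σxy = 33284.1
nΣxy − ΣxΣy = 133136.4 − 134097.04 = -960.64
nΣx² − (Σx)² = 160952.08 − 156657.64 = 4294.44; nΣy² − (Σy)² = 115421.92 − 114785.44 = 636.48
r = -960.64 / √(4294.44 × 636.48) = -960.64 / 1653.2771 ≈ -0.581

-0.581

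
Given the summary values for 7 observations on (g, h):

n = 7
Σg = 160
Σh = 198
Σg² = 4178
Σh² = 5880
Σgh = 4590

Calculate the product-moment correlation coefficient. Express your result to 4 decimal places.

r = (nΣgh − ΣgΣh) / √[(nΣg² − (Σg)²)(nΣh² − (Σh)²)]
Numerator: 7×4590 − 160×198 = 450
Denominator: √[(29246 − 25600)(41160 − 39204)] = √[3646 × 1956] = 2670.5011
r = 450 / 2670.5011 ≈ 0.1685

0.1685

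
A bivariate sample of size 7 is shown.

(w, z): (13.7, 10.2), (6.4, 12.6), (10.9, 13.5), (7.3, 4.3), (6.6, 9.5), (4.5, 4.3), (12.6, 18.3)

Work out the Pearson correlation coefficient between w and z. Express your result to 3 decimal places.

n = 7, Σw = 62, Σz = 72.7, Σw² = 623.32, Σz² = 907.17, Σwz = 711.55
nΣwz − ΣwΣz = 4980.85 − 4507.4 = 473.45
nΣw² − (Σw)² = 4363.24 − 3844 = 519.24; nΣz² − (Σz)² = 6350.19 − 5285.29 = 1064.9
r = 473.45 / √(519.24 × 1064.9) = 473.45 / 743.5985 ≈ 0.637

0.637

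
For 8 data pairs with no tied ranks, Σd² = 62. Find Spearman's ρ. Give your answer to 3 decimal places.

0.262

ρ = 1 − 6Σd² / [n(n²−1)] = 1 − 6×62 / (8×63)
  = 1 − 372/504 = 1 − 0.7381 ≈ 0.262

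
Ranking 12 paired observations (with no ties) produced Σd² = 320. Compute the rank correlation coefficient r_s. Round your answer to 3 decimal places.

-0.119

ρ = 1 − 6Σd² / [n(n²−1)] = 1 − 6×320 / (12×143)
  = 1 − 1920/1716 = 1 − 1.1189 ≈ -0.119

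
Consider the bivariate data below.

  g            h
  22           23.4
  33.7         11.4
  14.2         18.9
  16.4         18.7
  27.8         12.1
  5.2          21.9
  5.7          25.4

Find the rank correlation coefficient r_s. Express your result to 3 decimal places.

Rank g: 5, 7, 3, 4, 6, 1, 2
Rank h: 6, 1, 4, 3, 2, 5, 7
d = rank(g) − rank(h): -1, 6, -1, 1, 4, -4, -5; Σd² = 96
ρ = 1 − 6Σd² / [n(n²−1)] = 1 − 6×96 / (7×48) = 1 − 576/336 ≈ -0.714

-0.714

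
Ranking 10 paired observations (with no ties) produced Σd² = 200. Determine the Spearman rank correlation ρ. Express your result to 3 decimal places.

ρ = 1 − 6Σd² / [n(n²−1)] = 1 − 6×200 / (10×99)
  = 1 − 1200/990 = 1 − 1.2121 ≈ -0.212

-0.212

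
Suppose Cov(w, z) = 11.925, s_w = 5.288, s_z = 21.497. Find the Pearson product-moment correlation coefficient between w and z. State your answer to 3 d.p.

r = Cov(w,z) / (s_w · s_z) = 11.925 / (5.288 × 21.497)
  = 11.925 / 113.6761 ≈ 0.105

0.105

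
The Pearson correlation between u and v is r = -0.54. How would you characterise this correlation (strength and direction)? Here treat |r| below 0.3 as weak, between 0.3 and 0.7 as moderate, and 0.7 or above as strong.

r = -0.54 < 0 so the relationship is negative.
|r| = 0.54, which falls in the moderate range.

moderate negative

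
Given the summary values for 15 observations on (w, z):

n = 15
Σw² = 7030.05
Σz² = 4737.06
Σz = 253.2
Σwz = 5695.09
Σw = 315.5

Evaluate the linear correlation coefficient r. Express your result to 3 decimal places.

r = (nΣwz − ΣwΣz) / √[(nΣw² − (Σw)²)(nΣz² − (Σz)²)]
Numerator: 15×5695.09 − 315.5×253.2 = 5541.75
Denominator: √[(105450.75 − 99540.25)(71055.9 − 64110.24)] = √[5910.5 × 6945.66] = 6407.2087
r = 5541.75 / 6407.2087 ≈ 0.865

0.865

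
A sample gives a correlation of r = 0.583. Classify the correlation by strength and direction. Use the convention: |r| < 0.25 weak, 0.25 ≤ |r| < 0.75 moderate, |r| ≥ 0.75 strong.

r = 0.583 > 0 so the relationship is positive.
|r| = 0.583, which falls in the moderate range.

moderate positive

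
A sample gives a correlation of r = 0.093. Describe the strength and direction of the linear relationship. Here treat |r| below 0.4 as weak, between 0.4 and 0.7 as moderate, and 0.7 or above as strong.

weak positive

r = 0.093 > 0 so the relationship is positive.
|r| = 0.093, which falls in the weak range.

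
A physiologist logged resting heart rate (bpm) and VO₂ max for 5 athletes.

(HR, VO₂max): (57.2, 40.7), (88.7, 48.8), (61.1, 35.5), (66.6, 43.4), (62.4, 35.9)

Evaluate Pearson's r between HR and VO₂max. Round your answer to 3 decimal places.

n = 5, Σx = 336, Σy = 204.3, Σx² = 23202.06, Σy² = 8470.55, Σxy = 13956.25
nΣxy − ΣxΣy = 69781.25 − 68644.8 = 1136.45
nΣx² − (Σx)² = 116010.3 − 112896 = 3114.3; nΣy² − (Σy)² = 42352.75 − 41738.49 = 614.26
r = 1136.45 / √(3114.3 × 614.26) = 1136.45 / 1383.1088 ≈ 0.822

0.822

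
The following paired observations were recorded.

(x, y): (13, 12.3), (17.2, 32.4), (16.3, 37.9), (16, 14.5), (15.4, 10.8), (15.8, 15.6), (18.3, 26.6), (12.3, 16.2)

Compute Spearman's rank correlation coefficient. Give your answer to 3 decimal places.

Rank x: 2, 7, 6, 5, 3, 4, 8, 1
Rank y: 2, 7, 8, 3, 1, 4, 6, 5
d = rank(x) − rank(y): 0, 0, -2, 2, 2, 0, 2, -4; Σd² = 32
ρ = 1 − 6Σd² / [n(n²−1)] = 1 − 6×32 / (8×63) = 1 − 192/504 ≈ 0.619

0.619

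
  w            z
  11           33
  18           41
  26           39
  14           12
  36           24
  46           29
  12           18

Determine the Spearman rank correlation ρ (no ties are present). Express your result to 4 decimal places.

Rank w: 1, 4, 5, 3, 6, 7, 2
Rank z: 5, 7, 6, 1, 3, 4, 2
d = rank(w) − rank(z): -4, -3, -1, 2, 3, 3, 0; Σd² = 48
ρ = 1 − 6Σd² / [n(n²−1)] = 1 − 6×48 / (7×48) = 1 − 288/336 ≈ 0.1429

0.1429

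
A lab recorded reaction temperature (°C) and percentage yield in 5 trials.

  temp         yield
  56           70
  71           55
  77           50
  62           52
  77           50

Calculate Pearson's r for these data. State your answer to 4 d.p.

n = 5, Σx = 343, Σy = 277, Σx² = 23879, Σy² = 15629, Σxy = 18749
nΣxy − ΣxΣy = 93745 − 95011 = -1266
nΣx² − (Σx)² = 119395 − 117649 = 1746; nΣy² − (Σy)² = 78145 − 76729 = 1416
r = -1266 / √(1746 × 1416) = -1266 / 1572.3664 ≈ -0.8052

-0.8052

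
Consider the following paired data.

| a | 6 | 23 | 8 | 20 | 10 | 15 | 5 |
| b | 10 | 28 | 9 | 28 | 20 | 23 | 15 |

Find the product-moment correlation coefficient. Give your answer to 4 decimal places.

n = 7, Σa = 87, Σb = 133, Σa² = 1379, Σb² = 2903, Σab = 1956
nΣab − ΣaΣb = 13692 − 11571 = 2121
nΣa² − (Σa)² = 9653 − 7569 = 2084; nΣb² − (Σb)² = 20321 − 17689 = 2632
r = 2121 / √(2084 × 2632) = 2121 / 2342.0265 ≈ 0.9056

0.9056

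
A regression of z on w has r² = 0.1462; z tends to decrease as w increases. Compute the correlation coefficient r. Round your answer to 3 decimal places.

|r| = √0.1462 = 0.382
The association is negative, so r = −0.382.

-0.382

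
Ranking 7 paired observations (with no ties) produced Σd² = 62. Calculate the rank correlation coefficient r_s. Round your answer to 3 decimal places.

ρ = 1 − 6Σd² / [n(n²−1)] = 1 − 6×62 / (7×48)
  = 1 − 372/336 = 1 − 1.1071 ≈ -0.107

-0.107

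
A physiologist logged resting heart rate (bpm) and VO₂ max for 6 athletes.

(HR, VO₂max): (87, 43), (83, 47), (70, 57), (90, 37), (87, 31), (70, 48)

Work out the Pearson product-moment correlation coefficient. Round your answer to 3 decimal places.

-0.808

n = 6, Σx = 487, Σy = 263, Σx² = 39927, Σy² = 11941, Σxy = 21019
nΣxy − ΣxΣy = 126114 − 128081 = -1967
nΣx² − (Σx)² = 239562 − 237169 = 2393; nΣy² − (Σy)² = 71646 − 69169 = 2477
r = -1967 / √(2393 × 2477) = -1967 / 2434.6378 ≈ -0.808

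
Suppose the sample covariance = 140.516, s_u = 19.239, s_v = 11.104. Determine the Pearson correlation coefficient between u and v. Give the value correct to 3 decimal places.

0.658

r = Cov(u,v) / (s_u · s_v) = 140.516 / (19.239 × 11.104)
  = 140.516 / 213.6299 ≈ 0.658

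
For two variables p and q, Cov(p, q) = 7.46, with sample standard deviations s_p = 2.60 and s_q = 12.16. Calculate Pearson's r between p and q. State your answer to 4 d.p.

0.2360

r = Cov(p,q) / (s_p · s_q) = 7.46 / (2.60 × 12.16)
  = 7.46 / 31.6160 ≈ 0.2360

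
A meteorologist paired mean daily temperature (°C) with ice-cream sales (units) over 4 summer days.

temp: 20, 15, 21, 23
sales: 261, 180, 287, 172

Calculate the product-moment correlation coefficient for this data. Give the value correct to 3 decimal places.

n = 4, Σx = 79, Σy = 900, Σx² = 1595, Σy² = 212474, Σxy = 17903
nΣxy − ΣxΣy = 71612 − 71100 = 512
nΣx² − (Σx)² = 6380 − 6241 = 139; nΣy² − (Σy)² = 849896 − 810000 = 39896
r = 512 / √(139 × 39896) = 512 / 2354.8979 ≈ 0.217

0.217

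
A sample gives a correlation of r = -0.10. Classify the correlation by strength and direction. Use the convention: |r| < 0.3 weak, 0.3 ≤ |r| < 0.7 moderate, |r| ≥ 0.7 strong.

r = -0.10 < 0 so the relationship is negative.
|r| = 0.10, which falls in the weak range.

weak negative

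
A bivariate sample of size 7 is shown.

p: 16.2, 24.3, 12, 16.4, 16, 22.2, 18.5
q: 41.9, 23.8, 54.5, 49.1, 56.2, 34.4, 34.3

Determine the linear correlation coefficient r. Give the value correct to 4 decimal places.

n = 7, Σp = 125.6, Σq = 294.2, Σp² = 2356.98, Σq² = 13221.4, Σpq = 5013.79
nΣpq − ΣpΣq = 35096.53 − 36951.52 = -1854.99
nΣp² − (Σp)² = 16498.86 − 15775.36 = 723.5; nΣq² − (Σq)² = 92549.8 − 86553.64 = 5996.16
r = -1854.99 / √(723.5 × 5996.16) = -1854.99 / 2082.8398 ≈ -0.8906

-0.8906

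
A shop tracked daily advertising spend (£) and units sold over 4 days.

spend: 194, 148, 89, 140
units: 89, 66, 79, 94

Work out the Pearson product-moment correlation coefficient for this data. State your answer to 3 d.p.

0.253

n = 4, Σx = 571, Σy = 328, Σx² = 87061, Σy² = 27354, Σxy = 47225
nΣxy − ΣxΣy = 188900 − 187288 = 1612
nΣx² − (Σx)² = 348244 − 326041 = 22203; nΣy² − (Σy)² = 109416 − 107584 = 1832
r = 1612 / √(22203 × 1832) = 1612 / 6377.7658 ≈ 0.253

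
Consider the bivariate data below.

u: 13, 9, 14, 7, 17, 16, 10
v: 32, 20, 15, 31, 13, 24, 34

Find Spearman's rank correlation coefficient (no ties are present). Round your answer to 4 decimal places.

Rank u: 4, 2, 5, 1, 7, 6, 3
Rank v: 6, 3, 2, 5, 1, 4, 7
d = rank(u) − rank(v): -2, -1, 3, -4, 6, 2, -4; Σd² = 86
ρ = 1 − 6Σd² / [n(n²−1)] = 1 − 6×86 / (7×48) = 1 − 516/336 ≈ -0.5357

-0.5357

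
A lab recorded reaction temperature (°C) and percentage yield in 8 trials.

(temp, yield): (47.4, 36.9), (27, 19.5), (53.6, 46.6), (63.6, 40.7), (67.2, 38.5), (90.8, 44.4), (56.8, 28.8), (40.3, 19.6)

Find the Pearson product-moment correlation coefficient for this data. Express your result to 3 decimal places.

0.742

n = 8, Σx = 446.7, Σy = 275, Σx² = 27504.49, Σy² = 10237.12, Σxy = 16406.28
nΣxy − ΣxΣy = 131250.24 − 122842.5 = 8407.74
nΣx² − (Σx)² = 220035.92 − 199540.89 = 20495.03; nΣy² − (Σy)² = 81896.96 − 75625 = 6271.96
r = 8407.74 / √(20495.03 × 6271.96) = 8407.74 / 11337.7250 ≈ 0.742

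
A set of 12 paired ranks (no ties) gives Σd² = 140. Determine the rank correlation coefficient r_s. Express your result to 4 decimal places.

0.5105

ρ = 1 − 6Σd² / [n(n²−1)] = 1 − 6×140 / (12×143)
  = 1 − 840/1716 = 1 − 0.48951 ≈ 0.5105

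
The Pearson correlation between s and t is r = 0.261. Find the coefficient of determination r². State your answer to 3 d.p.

r² = (0.261)² = 0.068

0.068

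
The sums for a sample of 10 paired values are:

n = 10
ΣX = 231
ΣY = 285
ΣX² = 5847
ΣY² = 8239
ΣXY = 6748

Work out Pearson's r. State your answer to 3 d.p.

0.674

r = (nΣXY − ΣXΣY) / √[(nΣX² − (ΣX)²)(nΣY² − (ΣY)²)]
Numerator: 10×6748 − 231×285 = 1645
Denominator: √[(58470 − 53361)(82390 − 81225)] = √[5109 × 1165] = 2439.6690
r = 1645 / 2439.6690 ≈ 0.674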